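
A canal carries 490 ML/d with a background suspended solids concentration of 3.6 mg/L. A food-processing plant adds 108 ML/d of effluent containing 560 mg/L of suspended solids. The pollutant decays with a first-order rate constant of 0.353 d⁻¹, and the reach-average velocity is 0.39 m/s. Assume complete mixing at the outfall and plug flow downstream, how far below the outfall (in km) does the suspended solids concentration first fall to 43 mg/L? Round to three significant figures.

84.4 km

Mixed concentration C = ΣQC/ΣQ = (490.0·3.600 + 108.0·560.0) / 598.0 = 62240/598.0 = 104.1 mg/L.
Set 104.1·exp(−k·t) = 43 → t = ln(104.1/43)/k = 216400 s = 60.10 h.
Distance = v·t = 0.39·216400 = 84390 m = 84.39 km.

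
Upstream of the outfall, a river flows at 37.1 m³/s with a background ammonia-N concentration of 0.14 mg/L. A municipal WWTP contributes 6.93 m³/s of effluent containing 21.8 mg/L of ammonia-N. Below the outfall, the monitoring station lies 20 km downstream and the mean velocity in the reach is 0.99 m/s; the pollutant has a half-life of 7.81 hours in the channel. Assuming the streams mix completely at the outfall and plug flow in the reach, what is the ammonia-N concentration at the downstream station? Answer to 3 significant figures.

Mixed concentration C = ΣQC/ΣQ = (37.10·0.1400 + 6.930·21.80) / 44.03 = 156.3/44.03 = 3.549 mg/L.
Travel time t = 20·1000 / 0.99 = 20200 s = 5.612 h.
Half-life 7.81 h → k = ln 2 / 7.81 = 0.08875 h⁻¹ = 2.130 d⁻¹.
First-order decay: C = 3.549·exp(−k·t) = 3.549·0.6077 = 2.157 mg/L.

2.16 mg/L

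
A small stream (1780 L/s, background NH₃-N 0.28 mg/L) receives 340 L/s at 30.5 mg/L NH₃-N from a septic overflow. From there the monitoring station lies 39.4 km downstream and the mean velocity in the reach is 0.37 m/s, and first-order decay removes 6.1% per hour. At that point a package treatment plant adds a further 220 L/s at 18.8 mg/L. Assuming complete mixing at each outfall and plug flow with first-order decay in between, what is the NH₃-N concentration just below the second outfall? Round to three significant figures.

2.49 mg/L

Mass balance: C = (1780·0.2800 + 340.0·30.50) / 2120 = 10870/2120 = 5.127 mg/L; combined flow 2120 L/s.
Travel time t = 39.4·1000 / 0.37 = 106500 s = 29.58 h.
6.1%/h lost → k = −ln(1 − 0.061) = 0.06294 h⁻¹.
After decay, C = 5.127 × e^(−kt) = 5.127 × 0.1554 = 0.7967 mg/L.
Second outfall: C = (2120·0.7967 + 220.0·18.80)/2340 = 2.489 mg/L.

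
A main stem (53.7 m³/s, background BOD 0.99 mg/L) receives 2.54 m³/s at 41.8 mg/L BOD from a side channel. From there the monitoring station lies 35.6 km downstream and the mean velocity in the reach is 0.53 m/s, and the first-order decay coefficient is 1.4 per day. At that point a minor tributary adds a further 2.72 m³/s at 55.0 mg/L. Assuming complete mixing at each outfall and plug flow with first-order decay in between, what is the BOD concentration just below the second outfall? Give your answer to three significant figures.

3.45 mg/L

Mass balance: C = (53.70·0.9900 + 2.540·41.80) / 56.24 = 159.3/56.24 = 2.833 mg/L; combined flow 56.24 m³/s.
Travel time t = 35.6·1000 / 0.53 = 67170 s = 18.66 h.
First-order decay: C = 2.833·exp(−k·t) = 2.833·0.3368 = 0.9541 mg/L.
Second outfall: C = (56.24·0.9541 + 2.720·55.00)/58.96 = 3.447 mg/L.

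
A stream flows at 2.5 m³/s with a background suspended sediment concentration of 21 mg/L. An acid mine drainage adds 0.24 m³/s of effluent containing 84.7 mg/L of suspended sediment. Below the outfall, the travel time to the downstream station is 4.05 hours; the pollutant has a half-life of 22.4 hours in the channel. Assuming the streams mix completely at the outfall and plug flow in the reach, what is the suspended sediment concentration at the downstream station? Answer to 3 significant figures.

23.4 mg/L

Mixed concentration C = ΣQC/ΣQ = (2.500·21.00 + 0.2400·84.70) / 2.740 = 72.83/2.740 = 26.58 mg/L.
Half-life 22.4 h → k = ln 2 / 22.4 = 0.03094 h⁻¹ = 0.7427 d⁻¹.
First-order decay: C = 26.58·exp(−k·t) = 26.58·0.8822 = 23.45 mg/L.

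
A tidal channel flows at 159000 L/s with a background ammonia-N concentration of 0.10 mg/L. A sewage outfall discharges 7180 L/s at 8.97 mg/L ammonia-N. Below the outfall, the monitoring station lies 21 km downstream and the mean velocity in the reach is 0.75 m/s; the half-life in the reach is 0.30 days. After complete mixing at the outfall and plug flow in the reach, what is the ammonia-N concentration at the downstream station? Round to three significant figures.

0.229 mg/L

Mixed concentration C = ΣQC/ΣQ = (159000·0.1000 + 7180·8.970) / 166200 = 80300/166200 = 0.4832 mg/L.
Travel time t = 21·1000 / 0.75 = 28000 s = 7.778 h.
Half-life 0.30 d → k = ln 2 / 0.30 = 2.310 d⁻¹.
Decay over the reach: 0.4832·exp(−kt) = 0.4832·0.4729 = 0.2285 mg/L.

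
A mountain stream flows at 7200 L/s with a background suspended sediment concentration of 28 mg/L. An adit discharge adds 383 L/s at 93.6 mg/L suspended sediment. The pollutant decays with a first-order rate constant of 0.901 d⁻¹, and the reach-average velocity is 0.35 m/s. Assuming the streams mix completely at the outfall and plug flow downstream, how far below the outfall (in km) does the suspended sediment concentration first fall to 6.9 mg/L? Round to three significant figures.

Conservation of mass: C = (7200·28.00 + 383.0·93.60) / 7583 = 237400/7583 = 31.31 mg/L.
Set 31.31·exp(−k·t) = 6.9 → t = ln(31.31/6.9)/k = 145000 s = 40.29 h.
Distance = v·t = 0.35·145000 = 50760 m = 50.76 km.

50.8 km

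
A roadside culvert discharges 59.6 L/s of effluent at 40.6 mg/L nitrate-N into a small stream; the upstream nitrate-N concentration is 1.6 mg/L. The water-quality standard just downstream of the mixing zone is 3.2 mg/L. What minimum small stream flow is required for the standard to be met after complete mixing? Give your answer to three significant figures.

1390 L/s

Set C_mix = 3.2: (Q·1.600 + 59.60·40.60) / (Q + 59.60) = 3.2
→ Q = 59.60·(40.60 − 3.2)/(3.2 − 1.600) = 1393 L/s.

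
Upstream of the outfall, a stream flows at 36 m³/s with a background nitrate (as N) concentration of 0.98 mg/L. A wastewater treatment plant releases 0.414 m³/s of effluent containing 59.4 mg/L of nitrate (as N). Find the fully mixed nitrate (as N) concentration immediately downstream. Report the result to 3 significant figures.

1.64 mg/L

After mixing, C = (36.00·0.9800 + 0.4140·59.40) / 36.41 = 59.87/36.41 = 1.644 mg/L.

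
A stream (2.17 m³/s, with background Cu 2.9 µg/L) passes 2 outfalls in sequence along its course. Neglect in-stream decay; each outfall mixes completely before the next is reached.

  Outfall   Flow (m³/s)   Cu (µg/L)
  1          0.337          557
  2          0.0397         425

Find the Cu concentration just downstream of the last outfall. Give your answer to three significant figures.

After outfall 1: Q = 2.170 + 0.3370 = 2.507 m³/s; C = (2.170·2.900 + 0.3370·557.0)/2.507 = 77.38 µg/L.
After outfall 2: Q = 2.507 + 0.03970 = 2.547 m³/s; C = (2.507·77.38 + 0.03970·425.0)/2.547 = 82.80 µg/L.

82.8 µg/L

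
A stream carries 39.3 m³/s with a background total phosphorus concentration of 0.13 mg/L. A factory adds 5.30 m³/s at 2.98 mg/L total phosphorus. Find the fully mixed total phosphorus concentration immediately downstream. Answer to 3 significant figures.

0.469 mg/L

Flow-weighted average: C = (39.30·0.1300 + 5.300·2.980) / 44.60 = 20.90/44.60 = 0.4687 mg/L.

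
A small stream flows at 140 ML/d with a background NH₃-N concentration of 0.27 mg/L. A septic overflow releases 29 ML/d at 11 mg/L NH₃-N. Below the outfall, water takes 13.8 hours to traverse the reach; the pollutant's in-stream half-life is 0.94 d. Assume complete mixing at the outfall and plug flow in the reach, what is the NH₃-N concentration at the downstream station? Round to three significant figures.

Conservation of mass: C = (140.0·0.2700 + 29.00·11.00) / 169.0 = 356.8/169.0 = 2.111 mg/L.
Half-life 0.94 d → k = ln 2 / 0.94 = 0.7374 d⁻¹.
Applying C = C₀e^(−kt): 2.111 × 0.6544 = 1.382 mg/L.

1.38 mg/L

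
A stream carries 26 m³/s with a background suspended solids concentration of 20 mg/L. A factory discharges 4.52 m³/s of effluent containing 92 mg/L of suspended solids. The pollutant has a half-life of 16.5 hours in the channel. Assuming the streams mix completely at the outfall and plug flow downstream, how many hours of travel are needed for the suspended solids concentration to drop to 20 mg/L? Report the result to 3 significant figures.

Mixed concentration C = ΣQC/ΣQ = (26.00·20.00 + 4.520·92.00) / 30.52 = 935.8/30.52 = 30.66 mg/L.
Half-life 16.5 h → k = ln 2 / 16.5 = 0.04201 h⁻¹ = 1.008 d⁻¹.
30.66·exp(−k·t) = 20 → t = ln(30.66/20)/k = 36620 s = 10.17 h.

10.2 h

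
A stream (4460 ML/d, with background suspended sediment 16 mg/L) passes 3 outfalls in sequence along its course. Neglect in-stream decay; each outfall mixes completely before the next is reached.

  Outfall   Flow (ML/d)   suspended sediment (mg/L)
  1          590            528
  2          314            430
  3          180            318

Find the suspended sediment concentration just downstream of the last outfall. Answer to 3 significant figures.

104 mg/L

Outfall 1: combined Q = 5050 ML/d; C = (4460·16.00 + 590.0·528.0)/5050 = 75.82 mg/L.
Outfall 2: combined Q = 5364 ML/d; C = (5050·75.82 + 314.0·430.0)/5364 = 96.55 mg/L.
Outfall 3: combined Q = 5544 ML/d; C = (5364·96.55 + 180.0·318.0)/5544 = 103.7 mg/L.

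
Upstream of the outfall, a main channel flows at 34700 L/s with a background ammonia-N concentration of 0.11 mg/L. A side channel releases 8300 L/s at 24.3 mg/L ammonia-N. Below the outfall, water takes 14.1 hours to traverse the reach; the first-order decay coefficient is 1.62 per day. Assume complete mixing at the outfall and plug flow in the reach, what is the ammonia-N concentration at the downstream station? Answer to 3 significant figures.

Conservation of mass: C = (34700·0.1100 + 8300·24.30) / 43000 = 205500/43000 = 4.779 mg/L.
Applying C = C₀e^(−kt): 4.779 × 0.3861 = 1.845 mg/L.

1.85 mg/L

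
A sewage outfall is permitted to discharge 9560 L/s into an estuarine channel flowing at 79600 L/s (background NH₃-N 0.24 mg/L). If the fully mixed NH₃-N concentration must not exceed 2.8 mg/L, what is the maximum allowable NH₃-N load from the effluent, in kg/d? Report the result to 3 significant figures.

Mass balance at the limit: 79600·0.2400 + 9560·Cₑ = 89160·2.8 → Cₑ = 24.12 mg/L.
9560 L/s = 9.560 m³/s. Load = 9.560 m³/s × 24.12 g/m³ × 86 400 s/d = 19920 kg/d.

19900 kg/d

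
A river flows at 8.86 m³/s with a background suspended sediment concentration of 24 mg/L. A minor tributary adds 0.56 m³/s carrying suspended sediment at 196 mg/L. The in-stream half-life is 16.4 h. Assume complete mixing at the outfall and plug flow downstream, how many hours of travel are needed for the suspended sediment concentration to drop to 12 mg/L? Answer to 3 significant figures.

Flow-weighted average: C = (8.860·24.00 + 0.5600·196.0) / 9.420 = 322.4/9.420 = 34.23 mg/L.
Half-life 16.4 h → k = ln 2 / 16.4 = 0.04227 h⁻¹ = 1.014 d⁻¹.
34.23·exp(−k·t) = 12 → t = ln(34.23/12)/k = 89270 s = 24.80 h.

24.8 h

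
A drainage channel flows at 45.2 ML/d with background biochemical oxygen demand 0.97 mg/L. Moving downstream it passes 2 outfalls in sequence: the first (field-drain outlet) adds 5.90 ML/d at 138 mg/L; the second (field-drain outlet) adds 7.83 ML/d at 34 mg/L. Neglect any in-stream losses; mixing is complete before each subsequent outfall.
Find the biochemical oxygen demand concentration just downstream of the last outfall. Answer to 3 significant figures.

Outfall 1: combined Q = 51.10 ML/d; C = (45.20·0.9700 + 5.900·138.0)/51.10 = 16.79 mg/L.
Outfall 2: combined Q = 58.93 ML/d; C = (51.10·16.79 + 7.830·34.00)/58.93 = 19.08 mg/L.

19.1 mg/L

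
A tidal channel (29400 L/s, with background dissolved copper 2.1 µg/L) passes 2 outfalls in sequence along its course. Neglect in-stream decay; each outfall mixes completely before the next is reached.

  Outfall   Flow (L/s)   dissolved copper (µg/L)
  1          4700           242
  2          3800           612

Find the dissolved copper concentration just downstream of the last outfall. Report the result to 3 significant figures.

93.0 µg/L

Below outfall 1: Q → 34100 L/s, C = (29400·2.100 + 4700·242.0)/34100 = 35.17 µg/L.
Below outfall 2: Q → 37900 L/s, C = (34100·35.17 + 3800·612.0)/37900 = 93.00 µg/L.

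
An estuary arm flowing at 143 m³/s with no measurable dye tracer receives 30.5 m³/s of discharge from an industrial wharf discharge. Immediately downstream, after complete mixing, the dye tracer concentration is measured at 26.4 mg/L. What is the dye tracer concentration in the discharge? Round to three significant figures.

150 mg/L

Mass balance: 143.0·0 + 30.50·Cₑ = 173.5·26.40
→ Cₑ = (173.5·26.40 − 143.0·0) / 30.50 = 150.2 mg/L.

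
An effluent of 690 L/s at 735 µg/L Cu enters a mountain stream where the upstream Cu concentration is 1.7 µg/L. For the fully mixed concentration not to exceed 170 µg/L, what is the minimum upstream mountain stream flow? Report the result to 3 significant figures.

Set C_mix = 170: (Q·1.700 + 690.0·735.0) / (Q + 690.0) = 170
→ Q = 690.0·(735.0 − 170)/(170 − 1.700) = 2316 L/s.

2320 L/s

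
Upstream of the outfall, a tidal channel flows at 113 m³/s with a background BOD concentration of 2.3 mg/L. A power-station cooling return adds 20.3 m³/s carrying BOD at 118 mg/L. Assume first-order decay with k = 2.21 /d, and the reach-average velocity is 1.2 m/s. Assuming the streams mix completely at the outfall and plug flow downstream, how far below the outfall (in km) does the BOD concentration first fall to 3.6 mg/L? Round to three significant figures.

Mixed concentration C = ΣQC/ΣQ = (113.0·2.300 + 20.30·118.0) / 133.3 = 2655/133.3 = 19.92 mg/L.
Set 19.92·exp(−k·t) = 3.6 → t = ln(19.92/3.6)/k = 66880 s = 18.58 h.
Distance = v·t = 1.2·66880 = 80260 m = 80.26 km.

80.3 km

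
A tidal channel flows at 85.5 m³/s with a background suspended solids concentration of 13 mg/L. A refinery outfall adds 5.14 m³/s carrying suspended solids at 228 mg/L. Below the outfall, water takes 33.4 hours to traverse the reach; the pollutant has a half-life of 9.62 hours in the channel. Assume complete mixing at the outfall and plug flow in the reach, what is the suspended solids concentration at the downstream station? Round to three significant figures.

2.27 mg/L

Conservation of mass: C = (85.50·13.00 + 5.140·228.0) / 90.64 = 2283/90.64 = 25.19 mg/L.
Half-life 9.62 h → k = ln 2 / 9.62 = 0.07205 h⁻¹ = 1.729 d⁻¹.
Applying C = C₀e^(−kt): 25.19 × 0.09012 = 2.270 mg/L.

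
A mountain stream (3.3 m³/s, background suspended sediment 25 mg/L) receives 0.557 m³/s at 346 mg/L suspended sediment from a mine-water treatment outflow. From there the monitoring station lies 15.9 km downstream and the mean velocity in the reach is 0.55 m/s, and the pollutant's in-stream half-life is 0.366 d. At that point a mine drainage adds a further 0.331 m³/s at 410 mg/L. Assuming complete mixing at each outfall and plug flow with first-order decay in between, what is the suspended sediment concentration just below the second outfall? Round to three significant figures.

Mixed concentration C = ΣQC/ΣQ = (3.300·25.00 + 0.5570·346.0) / 3.857 = 275.2/3.857 = 71.36 mg/L; combined flow 3.857 m³/s.
Travel time t = 15.9·1000 / 0.55 = 28910 s = 8.030 h.
Half-life 0.366 d → k = ln 2 / 0.366 = 1.894 d⁻¹.
After decay, C = 71.36 × e^(−kt) = 71.36 × 0.5306 = 37.86 mg/L.
Second outfall: C = (3.857·37.86 + 0.3310·410.0)/4.188 = 67.28 mg/L.

67.3 mg/L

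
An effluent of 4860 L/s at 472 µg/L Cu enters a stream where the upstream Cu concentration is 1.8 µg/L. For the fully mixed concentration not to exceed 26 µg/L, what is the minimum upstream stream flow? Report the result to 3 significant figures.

89600 L/s

Set C_mix = 26: (Q·1.800 + 4860·472.0) / (Q + 4860) = 26
→ Q = 4860·(472.0 − 26)/(26 − 1.800) = 89570 L/s.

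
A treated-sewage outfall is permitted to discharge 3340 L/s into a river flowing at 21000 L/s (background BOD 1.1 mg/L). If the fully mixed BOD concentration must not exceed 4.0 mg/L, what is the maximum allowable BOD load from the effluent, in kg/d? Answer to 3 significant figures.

6420 kg/d

Mass balance at the limit: 21000·1.100 + 3340·Cₑ = 24340·4.0 → Cₑ = 22.23 mg/L.
3340 L/s = 3.340 m³/s. Load = 3.340 m³/s × 22.23 g/m³ × 86 400 s/d = 6416 kg/d.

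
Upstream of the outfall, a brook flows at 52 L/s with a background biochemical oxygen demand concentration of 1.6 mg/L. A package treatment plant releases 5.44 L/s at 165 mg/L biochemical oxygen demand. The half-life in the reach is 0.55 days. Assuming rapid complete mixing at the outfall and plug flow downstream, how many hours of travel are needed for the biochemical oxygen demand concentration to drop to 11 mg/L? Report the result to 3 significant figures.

8.37 h

After mixing, C = (52.00·1.600 + 5.440·165.0) / 57.44 = 980.8/57.44 = 17.08 mg/L.
Half-life 0.55 d → k = ln 2 / 0.55 = 1.260 d⁻¹.
17.08·exp(−k·t) = 11 → t = ln(17.08/11)/k = 30150 s = 8.374 h.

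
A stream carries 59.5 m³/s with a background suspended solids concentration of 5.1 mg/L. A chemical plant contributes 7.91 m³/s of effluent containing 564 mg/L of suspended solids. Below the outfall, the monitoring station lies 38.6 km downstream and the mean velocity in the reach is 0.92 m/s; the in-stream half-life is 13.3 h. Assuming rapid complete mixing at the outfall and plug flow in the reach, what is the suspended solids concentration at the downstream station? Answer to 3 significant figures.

38.5 mg/L

Mass balance: C = (59.50·5.100 + 7.910·564.0) / 67.41 = 4765/67.41 = 70.68 mg/L.
Travel time t = 38.6·1000 / 0.92 = 41960 s = 11.65 h.
Half-life 13.3 h → k = ln 2 / 13.3 = 0.05212 h⁻¹ = 1.251 d⁻¹.
First-order decay: C = 70.68·exp(−k·t) = 70.68·0.5448 = 38.51 mg/L.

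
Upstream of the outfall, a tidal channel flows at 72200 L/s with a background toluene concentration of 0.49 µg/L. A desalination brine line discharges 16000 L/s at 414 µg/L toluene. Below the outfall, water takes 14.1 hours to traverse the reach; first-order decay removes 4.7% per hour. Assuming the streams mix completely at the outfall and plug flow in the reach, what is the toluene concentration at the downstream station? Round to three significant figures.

38.3 µg/L

Conservation of mass: C = (72200·0.4900 + 16000·414.0) / 88200 = 6659000/88200 = 75.50 µg/L.
4.7%/h lost → k = −ln(1 − 0.047) = 0.04814 h⁻¹.
Decay over the reach: 75.50·exp(−kt) = 75.50·0.5072 = 38.30 µg/L.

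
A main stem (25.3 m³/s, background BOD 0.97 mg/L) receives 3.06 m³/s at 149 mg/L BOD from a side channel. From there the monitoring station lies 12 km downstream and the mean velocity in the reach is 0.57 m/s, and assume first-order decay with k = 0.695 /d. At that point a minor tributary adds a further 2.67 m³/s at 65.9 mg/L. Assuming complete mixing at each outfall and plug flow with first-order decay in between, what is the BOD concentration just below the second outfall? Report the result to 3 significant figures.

18.7 mg/L

Flow-weighted average: C = (25.30·0.9700 + 3.060·149.0) / 28.36 = 480.5/28.36 = 16.94 mg/L; combined flow 28.36 m³/s.
Travel time t = 12·1000 / 0.57 = 21050 s = 5.848 h.
Decay over the reach: 16.94·exp(−kt) = 16.94·0.8442 = 14.30 mg/L.
At the second outfall, C = (28.36·14.30 + 2.670·65.90) / (28.36 + 2.670) = 18.74 mg/L.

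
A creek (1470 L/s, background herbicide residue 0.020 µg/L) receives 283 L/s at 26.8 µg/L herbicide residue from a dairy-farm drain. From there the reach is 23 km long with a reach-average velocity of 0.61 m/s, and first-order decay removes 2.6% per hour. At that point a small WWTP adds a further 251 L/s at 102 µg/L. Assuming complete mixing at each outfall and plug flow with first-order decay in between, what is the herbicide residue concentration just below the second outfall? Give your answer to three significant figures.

Mass balance: C = (1470·0.02000 + 283.0·26.80) / 1753 = 7614/1753 = 4.343 µg/L; combined flow 1753 L/s.
Travel time t = 23·1000 / 0.61 = 37700 s = 10.47 h.
2.6%/h lost → k = −ln(1 − 0.026) = 0.02634 h⁻¹.
Decay over the reach: 4.343·exp(−kt) = 4.343·0.7589 = 3.296 µg/L.
At the second outfall, C = (1753·3.296 + 251.0·102.0) / (1753 + 251.0) = 15.66 µg/L.

15.7 µg/L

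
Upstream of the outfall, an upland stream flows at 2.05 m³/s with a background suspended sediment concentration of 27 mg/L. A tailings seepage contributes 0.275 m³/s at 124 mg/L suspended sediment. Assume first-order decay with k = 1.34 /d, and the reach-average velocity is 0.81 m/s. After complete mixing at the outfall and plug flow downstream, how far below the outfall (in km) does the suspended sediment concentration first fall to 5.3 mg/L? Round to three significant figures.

Conservation of mass: C = (2.050·27.00 + 0.2750·124.0) / 2.325 = 89.45/2.325 = 38.47 mg/L.
Set 38.47·exp(−k·t) = 5.3 → t = ln(38.47/5.3)/k = 127800 s = 35.50 h.
Distance = v·t = 0.81·127800 = 103500 m = 103.5 km.

104 km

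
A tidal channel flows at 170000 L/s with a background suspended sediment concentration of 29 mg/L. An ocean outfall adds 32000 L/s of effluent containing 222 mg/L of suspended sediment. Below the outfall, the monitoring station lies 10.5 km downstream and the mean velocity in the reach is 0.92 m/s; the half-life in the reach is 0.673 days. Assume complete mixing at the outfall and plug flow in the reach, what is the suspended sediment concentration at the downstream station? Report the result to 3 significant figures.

Flow-weighted average: C = (170000·29.00 + 32000·222.0) / 202000 = 12030000/202000 = 59.57 mg/L.
Travel time t = 10.5·1000 / 0.92 = 11410 s = 3.170 h.
Half-life 0.673 d → k = ln 2 / 0.673 = 1.030 d⁻¹.
After decay, C = 59.57 × e^(−kt) = 59.57 × 0.8728 = 52.00 mg/L.

52.0 mg/L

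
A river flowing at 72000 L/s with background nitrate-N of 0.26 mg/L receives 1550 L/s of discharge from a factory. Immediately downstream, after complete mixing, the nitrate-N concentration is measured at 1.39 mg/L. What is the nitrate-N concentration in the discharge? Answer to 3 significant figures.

Mass balance: 72000·0.2600 + 1550·Cₑ = 73550·1.390
→ Cₑ = (73550·1.390 − 72000·0.2600) / 1550 = 53.88 mg/L.

53.9 mg/L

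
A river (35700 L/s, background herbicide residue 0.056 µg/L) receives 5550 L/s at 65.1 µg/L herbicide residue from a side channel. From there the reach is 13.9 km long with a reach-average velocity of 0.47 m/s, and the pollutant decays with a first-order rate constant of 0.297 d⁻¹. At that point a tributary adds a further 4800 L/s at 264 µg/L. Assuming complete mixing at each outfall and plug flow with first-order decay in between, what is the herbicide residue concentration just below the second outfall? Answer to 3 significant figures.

34.6 µg/L

Conservation of mass: C = (35700·0.05600 + 5550·65.10) / 41250 = 363300/41250 = 8.807 µg/L; combined flow 41250 L/s.
Travel time t = 13.9·1000 / 0.47 = 29570 s = 8.215 h.
After decay, C = 8.807 × e^(−kt) = 8.807 × 0.9033 = 7.956 µg/L.
Second outfall: C = (41250·7.956 + 4800·264.0)/46050 = 34.64 µg/L.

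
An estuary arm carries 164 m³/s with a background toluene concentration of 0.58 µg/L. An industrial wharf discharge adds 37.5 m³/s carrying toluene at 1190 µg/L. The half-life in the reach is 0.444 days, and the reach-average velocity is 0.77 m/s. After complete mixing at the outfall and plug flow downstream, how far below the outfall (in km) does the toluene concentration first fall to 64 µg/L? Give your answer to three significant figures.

Flow-weighted average: C = (164.0·0.5800 + 37.50·1190) / 201.5 = 44720/201.5 = 221.9 µg/L.
Half-life 0.444 d → k = ln 2 / 0.444 = 1.561 d⁻¹.
Set 221.9·exp(−k·t) = 64 → t = ln(221.9/64)/k = 68820 s = 19.12 h.
Distance = v·t = 0.77·68820 = 52990 m = 52.99 km.

53.0 km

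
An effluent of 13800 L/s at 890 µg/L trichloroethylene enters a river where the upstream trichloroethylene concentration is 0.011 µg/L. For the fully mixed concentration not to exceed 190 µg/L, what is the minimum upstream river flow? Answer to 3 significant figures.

50800 L/s

Set C_mix = 190: (Q·0.01100 + 13800·890.0) / (Q + 13800) = 190
→ Q = 13800·(890.0 − 190)/(190 − 0.01100) = 50850 L/s.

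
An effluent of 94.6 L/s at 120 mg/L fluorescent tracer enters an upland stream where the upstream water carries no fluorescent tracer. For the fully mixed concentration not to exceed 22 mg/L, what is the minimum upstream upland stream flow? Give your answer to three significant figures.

421 L/s

Set C_mix = 22: (Q·0 + 94.60·120.0) / (Q + 94.60) = 22
→ Q = 94.60·(120.0 − 22)/(22 − 0) = 421.4 L/s.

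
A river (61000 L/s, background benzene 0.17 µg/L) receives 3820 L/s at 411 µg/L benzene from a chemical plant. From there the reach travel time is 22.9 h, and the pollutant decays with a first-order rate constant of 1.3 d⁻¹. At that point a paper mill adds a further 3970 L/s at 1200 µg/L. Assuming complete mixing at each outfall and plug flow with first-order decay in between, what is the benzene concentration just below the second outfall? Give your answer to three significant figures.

75.9 µg/L

Mixed concentration C = ΣQC/ΣQ = (61000·0.1700 + 3820·411.0) / 64820 = 1580000/64820 = 24.38 µg/L; combined flow 64820 L/s.
First-order decay: C = 24.38·exp(−k·t) = 24.38·0.2893 = 7.053 µg/L.
Second outfall: C = (64820·7.053 + 3970·1200)/68790 = 75.90 µg/L.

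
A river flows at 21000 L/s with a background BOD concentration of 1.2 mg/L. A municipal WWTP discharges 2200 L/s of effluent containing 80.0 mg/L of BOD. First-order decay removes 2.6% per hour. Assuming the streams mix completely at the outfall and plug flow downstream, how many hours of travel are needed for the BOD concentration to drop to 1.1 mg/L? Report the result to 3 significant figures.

78.4 h

After mixing, C = (21000·1.200 + 2200·80.00) / 23200 = 201200/23200 = 8.672 mg/L.
2.6%/h lost → k = −ln(1 − 0.026) = 0.02634 h⁻¹.
8.672·exp(−k·t) = 1.1 → t = ln(8.672/1.1)/k = 282200 s = 78.38 h.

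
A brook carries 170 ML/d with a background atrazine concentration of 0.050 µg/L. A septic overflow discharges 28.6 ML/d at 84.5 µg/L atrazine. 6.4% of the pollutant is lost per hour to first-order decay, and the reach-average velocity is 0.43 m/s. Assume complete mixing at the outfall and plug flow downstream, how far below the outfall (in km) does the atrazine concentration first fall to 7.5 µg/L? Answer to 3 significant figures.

After mixing, C = (170.0·0.05000 + 28.60·84.50) / 198.6 = 2425/198.6 = 12.21 µg/L.
6.4%/h lost → k = −ln(1 − 0.064) = 0.06614 h⁻¹.
Set 12.21·exp(−k·t) = 7.5 → t = ln(12.21/7.5)/k = 26530 s = 7.370 h.
Distance = v·t = 0.43·26530 = 11410 m = 11.41 km.

11.4 km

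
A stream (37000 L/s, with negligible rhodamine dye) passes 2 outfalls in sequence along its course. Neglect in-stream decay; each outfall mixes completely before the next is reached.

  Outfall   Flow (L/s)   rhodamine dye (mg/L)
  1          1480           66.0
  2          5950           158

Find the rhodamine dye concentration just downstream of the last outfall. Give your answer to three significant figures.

Outfall 1: combined Q = 38480 L/s; C = (37000·0 + 1480·66.00)/38480 = 2.538 mg/L.
Outfall 2: combined Q = 44430 L/s; C = (38480·2.538 + 5950·158.0)/44430 = 23.36 mg/L.

23.4 mg/L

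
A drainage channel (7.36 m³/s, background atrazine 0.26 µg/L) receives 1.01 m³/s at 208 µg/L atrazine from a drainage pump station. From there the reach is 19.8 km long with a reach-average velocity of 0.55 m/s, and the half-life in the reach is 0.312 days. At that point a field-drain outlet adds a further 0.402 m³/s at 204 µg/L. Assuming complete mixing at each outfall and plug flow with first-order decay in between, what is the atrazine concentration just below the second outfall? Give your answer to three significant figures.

18.9 µg/L

Conservation of mass: C = (7.360·0.2600 + 1.010·208.0) / 8.370 = 212.0/8.370 = 25.33 µg/L; combined flow 8.370 m³/s.
Travel time t = 19.8·1000 / 0.55 = 36000 s = 10.00 h.
Half-life 0.312 d → k = ln 2 / 0.312 = 2.222 d⁻¹.
After decay, C = 25.33 × e^(−kt) = 25.33 × 0.3963 = 10.04 µg/L.
At the second outfall, C = (8.370·10.04 + 0.4020·204.0) / (8.370 + 0.4020) = 18.93 µg/L.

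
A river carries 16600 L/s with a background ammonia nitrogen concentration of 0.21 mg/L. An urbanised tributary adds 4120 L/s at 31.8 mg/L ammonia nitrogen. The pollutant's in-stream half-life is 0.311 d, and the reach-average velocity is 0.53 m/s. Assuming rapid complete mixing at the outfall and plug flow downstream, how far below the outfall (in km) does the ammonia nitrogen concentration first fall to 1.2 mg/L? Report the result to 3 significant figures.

34.7 km

Mixed concentration C = ΣQC/ΣQ = (16600·0.2100 + 4120·31.80) / 20720 = 134500/20720 = 6.491 mg/L.
Half-life 0.311 d → k = ln 2 / 0.311 = 2.229 d⁻¹.
Set 6.491·exp(−k·t) = 1.2 → t = ln(6.491/1.2)/k = 65440 s = 18.18 h.
Distance = v·t = 0.53·65440 = 34680 m = 34.68 km.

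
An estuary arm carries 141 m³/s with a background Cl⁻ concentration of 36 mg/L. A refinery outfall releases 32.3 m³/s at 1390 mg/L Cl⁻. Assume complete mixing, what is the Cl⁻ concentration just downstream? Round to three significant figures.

288 mg/L

After mixing, C = (141.0·36.00 + 32.30·1390) / 173.3 = 49970/173.3 = 288.4 mg/L.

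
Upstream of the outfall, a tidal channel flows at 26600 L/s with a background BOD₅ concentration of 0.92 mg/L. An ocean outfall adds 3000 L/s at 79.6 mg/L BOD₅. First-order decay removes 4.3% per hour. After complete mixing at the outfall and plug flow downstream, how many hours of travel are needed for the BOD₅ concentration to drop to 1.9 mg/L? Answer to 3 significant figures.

Conservation of mass: C = (26600·0.9200 + 3000·79.60) / 29600 = 263300/29600 = 8.894 mg/L.
4.3%/h lost → k = −ln(1 − 0.043) = 0.04395 h⁻¹.
8.894·exp(−k·t) = 1.9 → t = ln(8.894/1.9)/k = 126400 s = 35.12 h.

35.1 h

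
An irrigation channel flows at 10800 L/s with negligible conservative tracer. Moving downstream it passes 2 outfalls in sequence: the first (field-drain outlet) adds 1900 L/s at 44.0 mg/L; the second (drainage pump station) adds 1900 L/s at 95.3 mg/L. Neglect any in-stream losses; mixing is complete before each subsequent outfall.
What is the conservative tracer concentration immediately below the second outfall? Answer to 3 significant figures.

18.1 mg/L

Below outfall 1: Q → 12700 L/s, C = (10800·0 + 1900·44.00)/12700 = 6.583 mg/L.
Below outfall 2: Q → 14600 L/s, C = (12700·6.583 + 1900·95.30)/14600 = 18.13 mg/L.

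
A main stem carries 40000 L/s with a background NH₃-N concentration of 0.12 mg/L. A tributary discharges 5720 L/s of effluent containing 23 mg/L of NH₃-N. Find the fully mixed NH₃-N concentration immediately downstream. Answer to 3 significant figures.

Flow-weighted average: C = (40000·0.1200 + 5720·23.00) / 45720 = 136400/45720 = 2.983 mg/L.

2.98 mg/L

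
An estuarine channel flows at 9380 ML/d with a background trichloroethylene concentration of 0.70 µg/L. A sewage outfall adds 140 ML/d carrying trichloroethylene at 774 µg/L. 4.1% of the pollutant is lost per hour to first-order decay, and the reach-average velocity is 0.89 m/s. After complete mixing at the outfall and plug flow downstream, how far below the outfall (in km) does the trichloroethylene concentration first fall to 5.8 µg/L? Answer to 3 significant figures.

56.1 km

Conservation of mass: C = (9380·0.7000 + 140.0·774.0) / 9520 = 114900/9520 = 12.07 µg/L.
4.1%/h lost → k = −ln(1 − 0.041) = 0.04186 h⁻¹.
Set 12.07·exp(−k·t) = 5.8 → t = ln(12.07/5.8)/k = 63040 s = 17.51 h.
Distance = v·t = 0.89·63040 = 56100 m = 56.10 km.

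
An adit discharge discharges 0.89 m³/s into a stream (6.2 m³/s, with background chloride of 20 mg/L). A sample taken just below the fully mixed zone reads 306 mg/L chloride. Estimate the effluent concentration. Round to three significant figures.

2300 mg/L

Mass balance: 6.200·20.00 + 0.8900·Cₑ = 7.090·306.0
→ Cₑ = (7.090·306.0 − 6.200·20.00) / 0.8900 = 2298 mg/L.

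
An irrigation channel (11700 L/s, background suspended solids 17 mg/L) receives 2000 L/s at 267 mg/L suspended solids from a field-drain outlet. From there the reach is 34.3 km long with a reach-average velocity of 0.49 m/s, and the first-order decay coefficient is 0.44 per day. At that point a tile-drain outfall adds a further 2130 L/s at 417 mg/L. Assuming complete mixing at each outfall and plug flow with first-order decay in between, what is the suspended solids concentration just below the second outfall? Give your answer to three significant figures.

88.5 mg/L

After mixing, C = (11700·17.00 + 2000·267.0) / 13700 = 732900/13700 = 53.50 mg/L; combined flow 13700 L/s.
Travel time t = 34.3·1000 / 0.49 = 70000 s = 19.44 h.
Applying C = C₀e^(−kt): 53.50 × 0.7001 = 37.45 mg/L.
At the second outfall, C = (13700·37.45 + 2130·417.0) / (13700 + 2130) = 88.52 mg/L.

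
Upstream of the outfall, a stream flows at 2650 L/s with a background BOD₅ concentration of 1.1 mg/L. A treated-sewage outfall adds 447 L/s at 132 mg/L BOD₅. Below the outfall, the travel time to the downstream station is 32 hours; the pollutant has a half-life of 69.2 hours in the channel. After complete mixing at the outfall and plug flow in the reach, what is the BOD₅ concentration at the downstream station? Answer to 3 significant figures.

14.5 mg/L

Flow-weighted average: C = (2650·1.100 + 447.0·132.0) / 3097 = 61920/3097 = 19.99 mg/L.
Half-life 69.2 h → k = ln 2 / 69.2 = 0.01002 h⁻¹ = 0.2404 d⁻¹.
First-order decay: C = 19.99·exp(−k·t) = 19.99·0.7258 = 14.51 mg/L.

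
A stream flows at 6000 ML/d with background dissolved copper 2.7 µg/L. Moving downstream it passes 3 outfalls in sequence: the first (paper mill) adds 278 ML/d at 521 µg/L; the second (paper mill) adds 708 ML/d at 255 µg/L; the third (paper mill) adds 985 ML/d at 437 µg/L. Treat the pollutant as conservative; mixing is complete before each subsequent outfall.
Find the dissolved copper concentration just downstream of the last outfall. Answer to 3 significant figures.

96.9 µg/L

Outfall 1: combined Q = 6278 ML/d; C = (6000·2.700 + 278.0·521.0)/6278 = 25.65 µg/L.
Outfall 2: combined Q = 6986 ML/d; C = (6278·25.65 + 708.0·255.0)/6986 = 48.89 µg/L.
Outfall 3: combined Q = 7971 ML/d; C = (6986·48.89 + 985.0·437.0)/7971 = 96.85 µg/L.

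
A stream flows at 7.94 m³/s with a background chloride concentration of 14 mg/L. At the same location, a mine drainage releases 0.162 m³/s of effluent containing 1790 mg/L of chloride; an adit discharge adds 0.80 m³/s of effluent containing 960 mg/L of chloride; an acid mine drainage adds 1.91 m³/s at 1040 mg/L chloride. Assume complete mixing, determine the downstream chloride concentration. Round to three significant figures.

Conservation of mass: C = (7.940·14.00 + 0.1620·1790 + 0.8000·960.0 + 1.910·1040) / 10.81 = 3156/10.81 = 291.9 mg/L.

292 mg/L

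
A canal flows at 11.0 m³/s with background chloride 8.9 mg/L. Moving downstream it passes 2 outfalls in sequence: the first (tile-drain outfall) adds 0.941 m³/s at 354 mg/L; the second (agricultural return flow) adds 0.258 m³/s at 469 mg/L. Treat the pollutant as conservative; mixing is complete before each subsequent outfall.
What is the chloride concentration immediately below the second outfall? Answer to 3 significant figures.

Below outfall 1: Q → 11.94 m³/s, C = (11.00·8.900 + 0.9410·354.0)/11.94 = 36.10 mg/L.
Below outfall 2: Q → 12.20 m³/s, C = (11.94·36.10 + 0.2580·469.0)/12.20 = 45.25 mg/L.

45.3 mg/L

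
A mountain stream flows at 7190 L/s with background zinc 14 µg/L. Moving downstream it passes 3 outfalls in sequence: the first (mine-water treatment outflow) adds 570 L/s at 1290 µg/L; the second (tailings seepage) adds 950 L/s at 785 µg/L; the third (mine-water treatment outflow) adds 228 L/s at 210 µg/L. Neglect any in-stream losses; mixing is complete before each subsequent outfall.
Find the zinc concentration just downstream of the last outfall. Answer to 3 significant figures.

After outfall 1: Q = 7190 + 570.0 = 7760 L/s; C = (7190·14.00 + 570.0·1290)/7760 = 107.7 µg/L.
After outfall 2: Q = 7760 + 950.0 = 8710 L/s; C = (7760·107.7 + 950.0·785.0)/8710 = 181.6 µg/L.
After outfall 3: Q = 8710 + 228.0 = 8938 L/s; C = (8710·181.6 + 228.0·210.0)/8938 = 182.3 µg/L.

182 µg/L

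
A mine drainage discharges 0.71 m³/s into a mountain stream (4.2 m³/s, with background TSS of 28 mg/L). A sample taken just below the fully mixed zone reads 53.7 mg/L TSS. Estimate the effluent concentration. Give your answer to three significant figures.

Mass balance: 4.200·28.00 + 0.7100·Cₑ = 4.910·53.70
→ Cₑ = (4.910·53.70 − 4.200·28.00) / 0.7100 = 205.7 mg/L.

206 mg/L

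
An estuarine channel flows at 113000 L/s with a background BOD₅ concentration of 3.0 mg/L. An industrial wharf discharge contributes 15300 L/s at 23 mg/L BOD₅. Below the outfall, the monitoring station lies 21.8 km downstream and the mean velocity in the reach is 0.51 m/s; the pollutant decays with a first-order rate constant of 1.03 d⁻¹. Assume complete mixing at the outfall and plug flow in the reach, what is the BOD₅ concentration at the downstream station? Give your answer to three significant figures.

Flow-weighted average: C = (113000·3.000 + 15300·23.00) / 128300 = 690900/128300 = 5.385 mg/L.
Travel time t = 21.8·1000 / 0.51 = 42750 s = 11.87 h.
Decay over the reach: 5.385·exp(−kt) = 5.385·0.6007 = 3.235 mg/L.

3.24 mg/L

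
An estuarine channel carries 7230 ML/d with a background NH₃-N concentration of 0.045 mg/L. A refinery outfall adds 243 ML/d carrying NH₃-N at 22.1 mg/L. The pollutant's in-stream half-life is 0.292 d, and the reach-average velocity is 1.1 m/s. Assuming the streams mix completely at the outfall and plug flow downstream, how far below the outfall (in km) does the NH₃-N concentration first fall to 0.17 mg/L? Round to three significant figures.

60.1 km

After mixing, C = (7230·0.04500 + 243.0·22.10) / 7473 = 5696/7473 = 0.7622 mg/L.
Half-life 0.292 d → k = ln 2 / 0.292 = 2.374 d⁻¹.
Set 0.7622·exp(−k·t) = 0.17 → t = ln(0.7622/0.17)/k = 54610 s = 15.17 h.
Distance = v·t = 1.1·54610 = 60070 m = 60.07 km.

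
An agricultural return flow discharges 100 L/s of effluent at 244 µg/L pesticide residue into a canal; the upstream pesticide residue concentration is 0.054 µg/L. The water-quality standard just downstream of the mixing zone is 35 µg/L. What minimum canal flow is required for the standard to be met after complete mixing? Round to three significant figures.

598 L/s

Set C_mix = 35: (Q·0.05400 + 100.0·244.0) / (Q + 100.0) = 35
→ Q = 100.0·(244.0 − 35)/(35 − 0.05400) = 598.1 L/s.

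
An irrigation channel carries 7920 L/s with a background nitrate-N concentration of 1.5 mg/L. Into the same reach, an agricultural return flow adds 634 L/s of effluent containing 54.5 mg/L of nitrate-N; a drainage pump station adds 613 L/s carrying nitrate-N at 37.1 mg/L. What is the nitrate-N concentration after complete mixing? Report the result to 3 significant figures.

7.55 mg/L

Conservation of mass: C = (7920·1.500 + 634.0·54.50 + 613.0·37.10) / 9167 = 69180/9167 = 7.546 mg/L.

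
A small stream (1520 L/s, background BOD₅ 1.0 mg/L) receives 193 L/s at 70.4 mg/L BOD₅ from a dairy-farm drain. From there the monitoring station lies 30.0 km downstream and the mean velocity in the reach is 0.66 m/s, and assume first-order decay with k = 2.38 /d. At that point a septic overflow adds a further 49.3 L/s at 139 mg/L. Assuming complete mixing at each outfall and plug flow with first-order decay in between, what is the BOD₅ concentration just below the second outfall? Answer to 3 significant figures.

6.34 mg/L

Conservation of mass: C = (1520·1.000 + 193.0·70.40) / 1713 = 15110/1713 = 8.819 mg/L; combined flow 1713 L/s.
Travel time t = 30.0·1000 / 0.66 = 45450 s = 12.63 h.
First-order decay: C = 8.819·exp(−k·t) = 8.819·0.2859 = 2.521 mg/L.
At the second outfall, C = (1713·2.521 + 49.30·139.0) / (1713 + 49.30) = 6.339 mg/L.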